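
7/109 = 7/109 = 0.06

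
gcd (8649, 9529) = 1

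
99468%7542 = 1422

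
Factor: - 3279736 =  - 2^3*  409967^1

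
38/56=19/28 = 0.68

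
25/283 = 25/283 =0.09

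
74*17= 1258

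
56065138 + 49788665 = 105853803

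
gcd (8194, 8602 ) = 34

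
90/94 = 45/47= 0.96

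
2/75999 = 2/75999=0.00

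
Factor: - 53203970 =- 2^1*5^1*1399^1 *3803^1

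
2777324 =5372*517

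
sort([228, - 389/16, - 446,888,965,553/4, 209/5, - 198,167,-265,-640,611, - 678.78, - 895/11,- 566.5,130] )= [-678.78,-640, - 566.5, - 446, - 265, - 198 , - 895/11, - 389/16, 209/5, 130, 553/4,167,228, 611, 888,965]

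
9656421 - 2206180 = 7450241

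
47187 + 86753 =133940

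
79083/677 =116 + 551/677 = 116.81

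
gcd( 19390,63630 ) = 70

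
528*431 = 227568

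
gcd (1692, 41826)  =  6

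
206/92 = 103/46 = 2.24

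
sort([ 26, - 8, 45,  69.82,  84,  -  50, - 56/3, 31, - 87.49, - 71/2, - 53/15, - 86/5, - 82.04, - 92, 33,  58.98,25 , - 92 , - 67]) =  [ - 92 , - 92,  -  87.49, - 82.04,- 67, - 50,- 71/2, - 56/3,-86/5, - 8, - 53/15,25,26, 31,  33,  45,58.98, 69.82,84]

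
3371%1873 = 1498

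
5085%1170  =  405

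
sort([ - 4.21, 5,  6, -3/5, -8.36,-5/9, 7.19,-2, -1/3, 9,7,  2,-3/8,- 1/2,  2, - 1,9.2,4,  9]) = [ - 8.36,-4.21,  -  2 , - 1, - 3/5, -5/9, - 1/2, -3/8, - 1/3,  2,  2,  4,5,  6, 7,7.19,9 , 9,  9.2]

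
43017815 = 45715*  941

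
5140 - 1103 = 4037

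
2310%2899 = 2310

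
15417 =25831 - 10414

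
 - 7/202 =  - 1+195/202  =  -0.03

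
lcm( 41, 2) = 82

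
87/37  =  2 + 13/37 = 2.35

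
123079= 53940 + 69139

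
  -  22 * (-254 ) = 5588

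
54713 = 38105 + 16608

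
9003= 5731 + 3272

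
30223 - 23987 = 6236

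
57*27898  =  1590186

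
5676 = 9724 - 4048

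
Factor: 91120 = 2^4* 5^1*17^1*67^1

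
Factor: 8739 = 3^2*971^1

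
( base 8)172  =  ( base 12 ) a2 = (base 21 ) 5h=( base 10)122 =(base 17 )73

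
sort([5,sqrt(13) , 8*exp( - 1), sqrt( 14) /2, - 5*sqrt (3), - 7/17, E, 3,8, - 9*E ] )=[ - 9*E, - 5*sqrt(3),-7/17,sqrt( 14)/2, E, 8 *exp( - 1), 3, sqrt(13) , 5,8]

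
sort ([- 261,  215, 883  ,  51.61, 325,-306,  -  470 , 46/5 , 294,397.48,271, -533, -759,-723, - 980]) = [ - 980, - 759, - 723, - 533,-470, - 306, - 261, 46/5, 51.61,215,  271,294, 325  ,  397.48,883]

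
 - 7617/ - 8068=7617/8068 = 0.94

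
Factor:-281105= -5^1*11^1*19^1*269^1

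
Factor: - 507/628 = - 2^( - 2)*3^1*13^2*157^ ( - 1 ) 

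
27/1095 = 9/365 =0.02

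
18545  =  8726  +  9819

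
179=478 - 299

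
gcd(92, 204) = 4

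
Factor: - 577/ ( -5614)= 2^( - 1 )*7^( - 1)*401^( - 1)*577^1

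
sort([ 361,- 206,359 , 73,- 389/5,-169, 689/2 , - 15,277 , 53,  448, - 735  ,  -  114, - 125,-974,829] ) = [ - 974, - 735, - 206, - 169,-125, - 114 , -389/5, - 15,53, 73,  277,689/2,359,361 , 448,  829]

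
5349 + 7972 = 13321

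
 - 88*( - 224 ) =19712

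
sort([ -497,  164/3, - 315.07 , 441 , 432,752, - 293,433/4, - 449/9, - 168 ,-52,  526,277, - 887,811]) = [ - 887,-497, - 315.07, - 293, - 168 ,-52, - 449/9,  164/3, 433/4  ,  277,432,441, 526 , 752,811 ]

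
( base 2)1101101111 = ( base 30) T9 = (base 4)31233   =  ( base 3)1012120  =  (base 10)879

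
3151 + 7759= 10910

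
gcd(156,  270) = 6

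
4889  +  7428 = 12317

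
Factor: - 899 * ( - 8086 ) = 7269314 =2^1*13^1*29^1*31^1 * 311^1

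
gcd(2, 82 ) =2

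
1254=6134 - 4880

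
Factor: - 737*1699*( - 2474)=3097851262 = 2^1*11^1*67^1*1237^1*1699^1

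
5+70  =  75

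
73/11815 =73/11815 =0.01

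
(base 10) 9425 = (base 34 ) 857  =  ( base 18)1b1b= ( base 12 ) 5555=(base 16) 24D1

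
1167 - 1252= - 85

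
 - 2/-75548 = 1/37774 = 0.00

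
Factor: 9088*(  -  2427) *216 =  - 4764220416=- 2^10*3^4*71^1*809^1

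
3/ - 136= - 3/136 = - 0.02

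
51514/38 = 25757/19 = 1355.63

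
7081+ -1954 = 5127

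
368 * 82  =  30176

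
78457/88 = 78457/88= 891.56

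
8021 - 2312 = 5709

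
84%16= 4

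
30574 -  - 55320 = 85894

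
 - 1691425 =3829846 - 5521271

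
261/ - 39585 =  - 3/455 = - 0.01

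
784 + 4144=4928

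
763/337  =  763/337=2.26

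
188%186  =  2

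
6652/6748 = 1663/1687 = 0.99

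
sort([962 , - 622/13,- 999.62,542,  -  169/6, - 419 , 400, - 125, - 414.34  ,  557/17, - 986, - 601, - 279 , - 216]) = [ - 999.62 , - 986, - 601 , - 419, - 414.34 , - 279,-216, - 125,  -  622/13, - 169/6,557/17,  400,542,962 ] 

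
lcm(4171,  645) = 62565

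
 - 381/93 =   -  127/31 = - 4.10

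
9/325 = 9/325 =0.03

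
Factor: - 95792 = -2^4*5987^1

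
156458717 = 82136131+74322586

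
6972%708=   600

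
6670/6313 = 1 + 357/6313 = 1.06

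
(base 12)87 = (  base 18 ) 5d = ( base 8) 147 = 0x67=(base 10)103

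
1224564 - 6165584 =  - 4941020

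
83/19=4  +  7/19 = 4.37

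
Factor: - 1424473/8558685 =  - 3^( - 2)*5^( - 1)*71^1*89^ ( - 1) * 2137^( - 1)*20063^1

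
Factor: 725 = 5^2*29^1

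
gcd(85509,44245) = 1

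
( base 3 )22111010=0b1100000101010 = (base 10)6186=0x182A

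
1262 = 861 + 401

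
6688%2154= 226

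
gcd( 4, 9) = 1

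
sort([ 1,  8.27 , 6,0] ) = [ 0, 1 , 6,8.27]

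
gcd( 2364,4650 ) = 6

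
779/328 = 19/8 = 2.38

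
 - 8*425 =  - 3400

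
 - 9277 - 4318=  -  13595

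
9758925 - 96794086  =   - 87035161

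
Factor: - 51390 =  -  2^1*3^2*5^1*571^1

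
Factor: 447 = 3^1*149^1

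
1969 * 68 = 133892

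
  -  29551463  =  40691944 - 70243407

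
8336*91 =758576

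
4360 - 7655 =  - 3295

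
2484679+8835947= 11320626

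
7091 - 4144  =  2947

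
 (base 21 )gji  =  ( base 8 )16461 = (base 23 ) E2L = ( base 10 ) 7473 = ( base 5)214343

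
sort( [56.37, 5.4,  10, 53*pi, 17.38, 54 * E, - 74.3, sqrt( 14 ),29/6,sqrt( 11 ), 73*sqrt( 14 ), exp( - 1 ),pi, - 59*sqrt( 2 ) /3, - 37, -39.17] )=[-74.3,  -  39.17, - 37,-59*sqrt (2) /3 , exp( - 1 ), pi,sqrt( 11 ) , sqrt(14 ), 29/6 , 5.4, 10, 17.38,  56.37,54*E,53*pi, 73*sqrt(14)]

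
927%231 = 3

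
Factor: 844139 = 844139^1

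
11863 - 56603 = - 44740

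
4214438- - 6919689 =11134127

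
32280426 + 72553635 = 104834061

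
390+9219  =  9609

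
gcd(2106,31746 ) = 78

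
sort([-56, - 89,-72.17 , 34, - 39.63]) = [- 89,-72.17, - 56,-39.63,34]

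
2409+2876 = 5285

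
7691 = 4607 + 3084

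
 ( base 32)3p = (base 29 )45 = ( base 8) 171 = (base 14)89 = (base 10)121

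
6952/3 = 6952/3 = 2317.33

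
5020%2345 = 330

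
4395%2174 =47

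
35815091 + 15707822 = 51522913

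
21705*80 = 1736400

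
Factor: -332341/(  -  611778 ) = 2^(-1)*3^(- 1 )*109^1*3049^1*101963^( - 1 )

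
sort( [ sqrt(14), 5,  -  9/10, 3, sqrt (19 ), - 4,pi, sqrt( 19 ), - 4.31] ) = [ - 4.31, - 4, - 9/10, 3,pi,sqrt( 14), sqrt ( 19), sqrt(19),  5 ]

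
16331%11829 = 4502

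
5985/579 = 1995/193 = 10.34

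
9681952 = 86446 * 112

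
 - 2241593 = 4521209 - 6762802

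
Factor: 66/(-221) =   -  2^1*3^1*11^1*13^(-1) * 17^(-1)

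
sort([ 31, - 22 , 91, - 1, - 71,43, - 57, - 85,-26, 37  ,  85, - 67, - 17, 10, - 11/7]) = [ - 85, - 71, - 67, - 57 , - 26, - 22, - 17, - 11/7,  -  1, 10,31,  37,43 , 85, 91]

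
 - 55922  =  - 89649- - 33727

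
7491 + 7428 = 14919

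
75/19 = 75/19 = 3.95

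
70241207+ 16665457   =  86906664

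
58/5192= 29/2596 = 0.01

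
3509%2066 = 1443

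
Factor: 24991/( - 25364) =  - 2^( - 2)*17^( - 1)*67^1=- 67/68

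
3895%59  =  1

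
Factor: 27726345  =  3^2 * 5^1*616141^1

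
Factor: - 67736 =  - 2^3*8467^1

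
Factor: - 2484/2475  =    -  2^2*3^1*5^( - 2)*11^( - 1) * 23^1= - 276/275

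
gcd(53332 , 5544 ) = 4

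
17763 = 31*573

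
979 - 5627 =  - 4648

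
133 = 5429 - 5296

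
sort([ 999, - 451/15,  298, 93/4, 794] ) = [ - 451/15,  93/4, 298, 794, 999]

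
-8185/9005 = -1637/1801=-0.91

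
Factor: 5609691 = 3^2*623299^1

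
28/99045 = 28/99045= 0.00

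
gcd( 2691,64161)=9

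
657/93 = 7 + 2/31  =  7.06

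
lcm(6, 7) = 42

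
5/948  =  5/948= 0.01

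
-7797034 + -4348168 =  - 12145202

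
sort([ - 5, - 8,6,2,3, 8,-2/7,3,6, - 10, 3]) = [ - 10,-8, - 5, - 2/7 , 2 , 3,3,3,6, 6,8]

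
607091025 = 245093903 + 361997122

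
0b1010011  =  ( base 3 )10002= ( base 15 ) 58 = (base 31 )2l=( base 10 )83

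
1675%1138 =537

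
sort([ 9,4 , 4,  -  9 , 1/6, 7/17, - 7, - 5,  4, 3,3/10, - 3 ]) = [-9,-7, - 5, - 3, 1/6,3/10, 7/17,3, 4, 4,4,9 ] 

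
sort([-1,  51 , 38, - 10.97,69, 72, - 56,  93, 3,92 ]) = [- 56, -10.97 ,-1, 3,  38, 51,  69,  72,92,93]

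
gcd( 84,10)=2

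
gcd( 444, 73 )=1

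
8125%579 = 19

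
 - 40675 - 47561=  - 88236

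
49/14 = 3 + 1/2 = 3.50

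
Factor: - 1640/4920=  - 1/3= - 3^( - 1 ) 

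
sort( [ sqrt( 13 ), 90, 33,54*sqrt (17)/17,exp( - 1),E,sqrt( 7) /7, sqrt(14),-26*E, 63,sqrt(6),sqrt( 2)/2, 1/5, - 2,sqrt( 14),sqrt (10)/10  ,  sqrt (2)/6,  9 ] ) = [-26*E, - 2, 1/5, sqrt( 2 )/6, sqrt ( 10) /10, exp( - 1),sqrt (7)/7, sqrt( 2 ) /2,sqrt( 6 ), E,sqrt( 13 ),sqrt( 14), sqrt(14), 9, 54*sqrt( 17 ) /17,33,63,90] 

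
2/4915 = 2/4915 = 0.00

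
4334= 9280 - 4946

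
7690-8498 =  - 808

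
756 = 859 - 103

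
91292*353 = 32226076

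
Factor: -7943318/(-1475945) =2^1*5^( - 1 )*17^1*211^( -1 )*307^1*761^1*1399^( - 1 ) 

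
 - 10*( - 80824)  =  808240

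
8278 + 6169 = 14447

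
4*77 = 308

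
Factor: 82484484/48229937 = 2^2 *3^1*7^( -1)*1907^ ( - 1)*3613^ (  -  1)*6873707^1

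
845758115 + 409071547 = 1254829662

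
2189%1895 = 294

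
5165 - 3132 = 2033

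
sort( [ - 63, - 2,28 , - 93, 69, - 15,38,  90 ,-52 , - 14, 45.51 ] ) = [ - 93, - 63,-52, - 15, - 14 ,  -  2, 28,  38, 45.51, 69,90]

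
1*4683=4683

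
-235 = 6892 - 7127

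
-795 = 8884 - 9679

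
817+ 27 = 844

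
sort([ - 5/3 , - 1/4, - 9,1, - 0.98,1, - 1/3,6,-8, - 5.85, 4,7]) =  [ - 9, - 8, - 5.85, - 5/3, - 0.98, - 1/3, - 1/4, 1 , 1 , 4,6,7 ]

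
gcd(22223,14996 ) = 1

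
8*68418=547344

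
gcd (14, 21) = 7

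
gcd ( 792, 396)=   396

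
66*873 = 57618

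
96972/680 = 142+ 103/170= 142.61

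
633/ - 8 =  - 633/8 = - 79.12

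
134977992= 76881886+58096106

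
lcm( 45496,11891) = 1046408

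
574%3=1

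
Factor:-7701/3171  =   - 7^(- 1)*17^1 =- 17/7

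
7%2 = 1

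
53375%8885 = 65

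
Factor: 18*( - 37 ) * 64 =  - 2^7*3^2 * 37^1 = -  42624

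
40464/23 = 1759+7/23  =  1759.30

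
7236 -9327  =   - 2091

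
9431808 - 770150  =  8661658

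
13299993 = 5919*2247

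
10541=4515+6026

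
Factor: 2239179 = 3^1*151^1 * 4943^1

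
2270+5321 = 7591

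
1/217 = 1/217 = 0.00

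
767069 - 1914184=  - 1147115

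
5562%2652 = 258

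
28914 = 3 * 9638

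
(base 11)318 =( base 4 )11332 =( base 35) aw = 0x17E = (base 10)382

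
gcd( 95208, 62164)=4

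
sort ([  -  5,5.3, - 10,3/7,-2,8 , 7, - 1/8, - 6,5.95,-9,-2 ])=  [ - 10,-9, - 6,- 5,-2,-2, - 1/8,3/7,  5.3, 5.95,7 , 8]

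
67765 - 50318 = 17447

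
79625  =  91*875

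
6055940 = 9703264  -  3647324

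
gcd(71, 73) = 1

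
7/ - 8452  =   - 1 + 8445/8452 = -0.00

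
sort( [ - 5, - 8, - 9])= [ - 9 , - 8,-5 ] 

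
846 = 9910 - 9064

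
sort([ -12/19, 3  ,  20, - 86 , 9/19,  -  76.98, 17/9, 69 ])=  [-86, - 76.98, - 12/19,9/19, 17/9,3 , 20, 69]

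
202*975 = 196950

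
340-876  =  -536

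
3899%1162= 413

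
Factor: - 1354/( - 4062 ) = 1/3 = 3^( - 1 ) 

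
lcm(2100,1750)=10500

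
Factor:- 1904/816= -3^( - 1 )*7^1 = -7/3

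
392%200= 192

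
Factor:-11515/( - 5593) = 5^1*7^1 * 17^ ( - 1) = 35/17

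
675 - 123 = 552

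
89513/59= 1517 + 10/59 = 1517.17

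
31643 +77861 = 109504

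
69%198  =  69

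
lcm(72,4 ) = 72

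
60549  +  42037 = 102586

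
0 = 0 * 24500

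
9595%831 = 454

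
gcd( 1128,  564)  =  564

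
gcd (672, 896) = 224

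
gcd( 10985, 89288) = 1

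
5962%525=187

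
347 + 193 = 540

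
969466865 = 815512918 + 153953947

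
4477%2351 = 2126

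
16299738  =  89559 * 182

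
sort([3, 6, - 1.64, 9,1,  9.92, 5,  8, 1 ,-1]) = [-1.64, - 1,1,  1, 3, 5, 6, 8,9 , 9.92 ] 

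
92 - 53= 39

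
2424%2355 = 69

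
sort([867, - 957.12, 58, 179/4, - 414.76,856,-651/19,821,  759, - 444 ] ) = [ - 957.12, - 444, - 414.76, - 651/19,179/4, 58,759 , 821 , 856, 867]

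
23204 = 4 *5801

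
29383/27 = 29383/27 = 1088.26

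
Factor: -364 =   -  2^2* 7^1*13^1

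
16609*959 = 15928031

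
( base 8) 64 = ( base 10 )52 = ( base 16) 34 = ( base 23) 26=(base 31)1L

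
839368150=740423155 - -98944995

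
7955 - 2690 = 5265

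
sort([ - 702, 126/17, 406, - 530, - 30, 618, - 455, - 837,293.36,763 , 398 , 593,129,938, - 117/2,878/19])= [ - 837 ,-702,  -  530, - 455,-117/2, - 30, 126/17,878/19,129,293.36,398,  406,593,618,763,938]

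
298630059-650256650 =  - 351626591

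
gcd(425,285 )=5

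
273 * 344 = 93912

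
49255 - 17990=31265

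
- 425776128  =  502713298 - 928489426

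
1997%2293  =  1997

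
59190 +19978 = 79168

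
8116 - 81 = 8035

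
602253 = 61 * 9873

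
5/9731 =5/9731 = 0.00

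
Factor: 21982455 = 3^3*5^1*11^1*113^1 * 131^1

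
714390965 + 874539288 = 1588930253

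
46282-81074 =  - 34792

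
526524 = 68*7743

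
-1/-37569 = 1/37569 = 0.00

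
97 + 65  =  162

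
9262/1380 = 4631/690 = 6.71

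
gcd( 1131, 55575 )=39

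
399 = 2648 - 2249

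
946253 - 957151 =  - 10898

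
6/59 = 6/59= 0.10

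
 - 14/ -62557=14/62557 = 0.00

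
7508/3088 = 2  +  333/772 =2.43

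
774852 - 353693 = 421159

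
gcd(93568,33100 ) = 4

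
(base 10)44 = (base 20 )24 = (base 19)26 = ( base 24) 1k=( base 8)54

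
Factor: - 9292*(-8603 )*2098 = 2^3*7^1  *  23^1*101^1*1049^1*1229^1 = 167712181448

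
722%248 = 226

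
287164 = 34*8446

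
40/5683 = 40/5683 =0.01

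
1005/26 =38 + 17/26 = 38.65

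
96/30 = 3 + 1/5 = 3.20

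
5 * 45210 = 226050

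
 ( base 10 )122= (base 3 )11112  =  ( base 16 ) 7A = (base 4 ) 1322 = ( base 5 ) 442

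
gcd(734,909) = 1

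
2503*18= 45054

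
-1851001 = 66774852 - 68625853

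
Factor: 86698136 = 2^3* 7^1*1548181^1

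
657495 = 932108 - 274613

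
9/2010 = 3/670 = 0.00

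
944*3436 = 3243584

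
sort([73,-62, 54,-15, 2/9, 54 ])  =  [ - 62, -15,2/9 , 54, 54,73] 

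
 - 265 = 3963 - 4228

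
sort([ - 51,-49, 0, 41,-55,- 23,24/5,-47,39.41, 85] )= [ - 55,  -  51, -49,-47, - 23, 0,24/5, 39.41,  41 , 85 ] 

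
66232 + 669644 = 735876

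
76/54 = 1 + 11/27 = 1.41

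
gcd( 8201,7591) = 1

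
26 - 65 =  - 39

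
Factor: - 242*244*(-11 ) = 2^3*11^3*61^1 = 649528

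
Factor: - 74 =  - 2^1*37^1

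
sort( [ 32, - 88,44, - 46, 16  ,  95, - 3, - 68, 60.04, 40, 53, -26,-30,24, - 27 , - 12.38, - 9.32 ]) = [  -  88, - 68,  -  46, - 30, - 27,-26,  -  12.38, - 9.32,  -  3, 16,24,32,40, 44,53,60.04,95 ]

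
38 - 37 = 1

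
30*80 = 2400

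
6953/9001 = 6953/9001 = 0.77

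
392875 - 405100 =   -  12225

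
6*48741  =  292446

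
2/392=1/196 = 0.01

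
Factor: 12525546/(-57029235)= - 4175182/19009745=- 2^1 * 5^ ( - 1)*11^1*173^1*1097^1*3801949^( - 1 )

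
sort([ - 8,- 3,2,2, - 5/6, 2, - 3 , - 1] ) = [ - 8, - 3, - 3,- 1, - 5/6,2, 2,2]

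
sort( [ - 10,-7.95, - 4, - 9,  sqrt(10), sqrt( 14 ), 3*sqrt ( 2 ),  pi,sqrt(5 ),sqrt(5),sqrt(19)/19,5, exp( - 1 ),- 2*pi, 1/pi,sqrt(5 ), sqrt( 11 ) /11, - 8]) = [- 10, - 9, - 8,-7.95, - 2*pi,-4, sqrt(19 ) /19,sqrt( 11 )/11, 1/pi,exp( - 1), sqrt(5 ), sqrt(5),sqrt(5 ), pi, sqrt(10),sqrt(14)  ,  3*sqrt(2), 5]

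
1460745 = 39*37455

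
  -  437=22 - 459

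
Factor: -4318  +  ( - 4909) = - 9227^1 = - 9227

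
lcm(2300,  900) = 20700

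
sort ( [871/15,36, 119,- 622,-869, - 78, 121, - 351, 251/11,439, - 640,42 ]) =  [ - 869,-640,-622, - 351,-78,251/11, 36,42,871/15,119,121,439 ] 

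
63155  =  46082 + 17073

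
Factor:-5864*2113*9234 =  - 114415095888 = - 2^4*3^5 * 19^1*733^1*2113^1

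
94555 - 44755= 49800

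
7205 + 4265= 11470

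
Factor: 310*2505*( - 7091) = - 2^1*3^1*5^2*7^1*31^1*167^1*1013^1= - 5506516050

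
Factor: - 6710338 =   -  2^1*1523^1*2203^1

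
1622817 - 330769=1292048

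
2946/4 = 736 + 1/2 =736.50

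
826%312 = 202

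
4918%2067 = 784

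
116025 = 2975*39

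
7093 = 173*41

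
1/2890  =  1/2890 = 0.00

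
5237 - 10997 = - 5760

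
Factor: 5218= 2^1*2609^1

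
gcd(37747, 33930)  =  1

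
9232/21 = 9232/21=439.62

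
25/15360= 5/3072 = 0.00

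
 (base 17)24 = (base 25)1d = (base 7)53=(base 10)38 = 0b100110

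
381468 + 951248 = 1332716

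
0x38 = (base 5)211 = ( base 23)2a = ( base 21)2e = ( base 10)56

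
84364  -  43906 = 40458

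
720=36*20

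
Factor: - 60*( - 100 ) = 2^4*3^1*5^3 = 6000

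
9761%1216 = 33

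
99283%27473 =16864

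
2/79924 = 1/39962 = 0.00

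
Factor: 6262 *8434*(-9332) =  - 492857523056 = - 2^4*31^1*101^1*2333^1*4217^1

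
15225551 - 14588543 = 637008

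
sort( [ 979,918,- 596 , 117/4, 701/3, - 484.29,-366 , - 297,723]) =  [ - 596,-484.29, - 366, - 297,117/4, 701/3,723,918,979]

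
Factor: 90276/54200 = 22569/13550 = 2^(-1)*3^1*5^( - 2 )*271^( - 1)*7523^1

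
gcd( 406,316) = 2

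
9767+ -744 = 9023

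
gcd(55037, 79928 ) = 1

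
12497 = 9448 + 3049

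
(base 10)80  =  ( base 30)2K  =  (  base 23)3b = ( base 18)48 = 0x50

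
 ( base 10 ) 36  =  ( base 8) 44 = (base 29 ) 17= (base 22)1E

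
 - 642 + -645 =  - 1287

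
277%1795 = 277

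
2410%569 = 134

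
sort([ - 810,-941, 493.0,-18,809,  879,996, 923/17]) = [ - 941, - 810,-18,923/17,493.0,809, 879,996]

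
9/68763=3/22921 = 0.00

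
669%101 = 63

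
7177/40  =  179 + 17/40= 179.43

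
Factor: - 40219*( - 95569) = 3843689611 = 37^1*1087^1*95569^1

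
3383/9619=3383/9619 = 0.35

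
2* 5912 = 11824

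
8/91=8/91 = 0.09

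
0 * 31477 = 0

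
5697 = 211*27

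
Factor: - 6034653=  - 3^2*670517^1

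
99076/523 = 189 + 229/523  =  189.44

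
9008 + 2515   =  11523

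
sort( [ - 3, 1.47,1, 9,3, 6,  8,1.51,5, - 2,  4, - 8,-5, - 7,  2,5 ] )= [ - 8, - 7, - 5, - 3,-2,1, 1.47,  1.51,2, 3,4,5, 5,6,8 , 9]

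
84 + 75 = 159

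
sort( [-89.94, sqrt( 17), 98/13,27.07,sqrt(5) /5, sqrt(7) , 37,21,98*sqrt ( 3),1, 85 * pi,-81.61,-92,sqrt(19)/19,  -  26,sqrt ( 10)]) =[ - 92,-89.94, -81.61,-26 , sqrt( 19) /19, sqrt( 5 )/5, 1, sqrt(7),  sqrt(10),sqrt(17 ),98/13, 21,27.07,37 , 98*sqrt ( 3),85*pi ] 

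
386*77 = 29722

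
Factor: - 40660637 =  - 40660637^1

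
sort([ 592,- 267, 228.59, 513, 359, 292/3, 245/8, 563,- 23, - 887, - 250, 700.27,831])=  [ - 887, - 267, - 250, - 23,245/8,292/3, 228.59, 359 , 513, 563,592,700.27, 831]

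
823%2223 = 823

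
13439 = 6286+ 7153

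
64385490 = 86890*741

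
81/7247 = 81/7247  =  0.01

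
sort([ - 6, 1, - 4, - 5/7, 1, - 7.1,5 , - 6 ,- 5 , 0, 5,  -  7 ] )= [ - 7.1,-7, - 6, - 6, - 5, - 4, - 5/7, 0,1 , 1, 5, 5]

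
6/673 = 6/673  =  0.01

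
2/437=2/437 = 0.00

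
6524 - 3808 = 2716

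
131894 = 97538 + 34356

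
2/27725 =2/27725 = 0.00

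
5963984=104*57346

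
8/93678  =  4/46839  =  0.00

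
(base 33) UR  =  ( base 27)1AI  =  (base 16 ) 3F9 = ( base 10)1017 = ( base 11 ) 845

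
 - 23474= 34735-58209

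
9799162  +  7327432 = 17126594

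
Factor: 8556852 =2^2*3^1*499^1 * 1429^1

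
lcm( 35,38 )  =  1330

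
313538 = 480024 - 166486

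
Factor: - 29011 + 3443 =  -2^5*17^1*47^1= - 25568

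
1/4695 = 1/4695   =  0.00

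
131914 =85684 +46230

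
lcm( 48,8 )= 48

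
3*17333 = 51999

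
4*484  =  1936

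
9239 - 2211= 7028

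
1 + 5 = 6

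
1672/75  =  22 +22/75 = 22.29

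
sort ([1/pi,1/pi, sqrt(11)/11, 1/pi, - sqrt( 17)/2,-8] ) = [ - 8, - sqrt( 17)/2, sqrt( 11)/11,1/pi,  1/pi, 1/pi] 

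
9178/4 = 2294 + 1/2 = 2294.50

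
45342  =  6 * 7557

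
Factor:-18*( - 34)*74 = 45288 = 2^3*3^2* 17^1*37^1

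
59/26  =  2+7/26 = 2.27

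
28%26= 2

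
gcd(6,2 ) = 2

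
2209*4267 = 9425803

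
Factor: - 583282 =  - 2^1 * 7^1 * 61^1*683^1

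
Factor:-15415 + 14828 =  - 587^1=- 587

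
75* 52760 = 3957000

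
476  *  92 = 43792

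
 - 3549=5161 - 8710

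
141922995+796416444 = 938339439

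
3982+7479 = 11461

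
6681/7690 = 6681/7690=0.87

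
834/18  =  139/3  =  46.33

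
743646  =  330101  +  413545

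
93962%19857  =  14534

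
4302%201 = 81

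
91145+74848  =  165993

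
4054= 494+3560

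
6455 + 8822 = 15277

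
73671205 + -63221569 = 10449636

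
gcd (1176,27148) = 4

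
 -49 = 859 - 908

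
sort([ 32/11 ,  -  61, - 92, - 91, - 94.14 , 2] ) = [ - 94.14, - 92, -91, - 61, 2,32/11] 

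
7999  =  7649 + 350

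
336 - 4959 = -4623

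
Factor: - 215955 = -3^2*5^1*4799^1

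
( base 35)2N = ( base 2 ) 1011101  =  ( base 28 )39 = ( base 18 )53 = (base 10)93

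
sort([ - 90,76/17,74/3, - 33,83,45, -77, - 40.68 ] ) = [  -  90, - 77, - 40.68, - 33,76/17, 74/3,45,83] 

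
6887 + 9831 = 16718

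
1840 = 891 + 949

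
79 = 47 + 32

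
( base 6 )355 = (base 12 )BB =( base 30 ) 4n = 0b10001111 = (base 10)143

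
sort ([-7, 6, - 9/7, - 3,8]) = [-7, - 3, - 9/7,6,8]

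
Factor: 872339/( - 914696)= - 2^(-3)*13^1 * 43^( - 1)*2659^( - 1)*67103^1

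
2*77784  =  155568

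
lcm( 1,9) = 9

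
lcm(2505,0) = 0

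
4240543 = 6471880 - 2231337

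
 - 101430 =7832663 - 7934093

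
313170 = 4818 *65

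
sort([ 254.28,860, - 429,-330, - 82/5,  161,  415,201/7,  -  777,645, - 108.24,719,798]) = [ - 777 ,  -  429,- 330, - 108.24 , - 82/5, 201/7, 161, 254.28 , 415,645,719 , 798,860] 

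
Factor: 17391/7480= 93/40 = 2^(-3)*3^1* 5^( - 1)*31^1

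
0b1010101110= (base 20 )1e6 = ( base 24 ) 14E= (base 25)12B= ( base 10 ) 686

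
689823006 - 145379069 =544443937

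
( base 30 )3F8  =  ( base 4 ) 301112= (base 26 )4hc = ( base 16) C56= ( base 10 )3158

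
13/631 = 13/631 =0.02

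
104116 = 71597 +32519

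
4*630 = 2520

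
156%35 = 16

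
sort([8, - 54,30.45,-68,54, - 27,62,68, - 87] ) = [-87,-68, - 54, - 27,  8,  30.45,54,  62,68] 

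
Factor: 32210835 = 3^1*5^1  *17^1 * 126317^1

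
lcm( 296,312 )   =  11544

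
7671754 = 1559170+6112584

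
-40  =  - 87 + 47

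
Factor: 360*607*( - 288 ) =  - 62933760 = - 2^8*3^4 * 5^1*607^1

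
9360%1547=78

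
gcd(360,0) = 360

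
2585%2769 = 2585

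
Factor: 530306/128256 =265153/64128 = 2^( - 7 )*3^ (- 1 ) * 7^1 *167^( - 1) * 37879^1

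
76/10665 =76/10665=0.01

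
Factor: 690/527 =2^1*3^1 * 5^1*17^( - 1 ) * 23^1*31^( - 1)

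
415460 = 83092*5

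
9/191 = 9/191 = 0.05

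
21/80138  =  21/80138 = 0.00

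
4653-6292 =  - 1639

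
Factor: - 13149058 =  - 2^1 * 13^1*17^1*71^1*419^1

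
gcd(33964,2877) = 7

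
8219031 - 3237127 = 4981904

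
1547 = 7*221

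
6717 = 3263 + 3454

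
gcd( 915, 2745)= 915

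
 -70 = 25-95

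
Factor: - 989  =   - 23^1*43^1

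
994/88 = 497/44 = 11.30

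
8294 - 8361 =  - 67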